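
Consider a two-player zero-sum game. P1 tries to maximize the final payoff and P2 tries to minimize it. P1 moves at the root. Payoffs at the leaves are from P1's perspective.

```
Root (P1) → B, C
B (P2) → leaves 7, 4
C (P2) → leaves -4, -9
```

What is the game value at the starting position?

4

B (P2): min(7, 4) = 4
C (P2): min(-4, -9) = -9
Root (P1): max(4, -9) = 4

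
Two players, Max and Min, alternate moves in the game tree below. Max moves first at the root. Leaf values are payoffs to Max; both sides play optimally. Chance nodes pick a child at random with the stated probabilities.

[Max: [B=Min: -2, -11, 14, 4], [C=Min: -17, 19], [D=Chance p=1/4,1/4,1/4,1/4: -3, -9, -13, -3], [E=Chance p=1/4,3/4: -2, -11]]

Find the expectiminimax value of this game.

-7

B (Min): min(-2, -11, 14, 4) = -11
C (Min): min(-17, 19) = -17
D (Chance): 1/4·-3 + 1/4·-9 + 1/4·-13 + 1/4·-3 = -7
E (Chance): 1/4·-2 + 3/4·-11 = -8.75
Root (Max): max(-11, -17, -7, -8.75) = -7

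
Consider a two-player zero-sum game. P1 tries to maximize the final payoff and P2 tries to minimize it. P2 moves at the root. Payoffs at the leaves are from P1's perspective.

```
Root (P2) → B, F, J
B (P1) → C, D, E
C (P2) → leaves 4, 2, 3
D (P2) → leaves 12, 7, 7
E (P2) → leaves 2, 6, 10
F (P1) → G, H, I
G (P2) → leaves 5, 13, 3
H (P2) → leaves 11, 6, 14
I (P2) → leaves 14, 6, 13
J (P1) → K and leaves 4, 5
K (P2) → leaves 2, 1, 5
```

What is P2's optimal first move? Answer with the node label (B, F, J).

J

C (P2): min(4, 2, 3) = 2
D (P2): min(12, 7, 7) = 7
E (P2): min(2, 6, 10) = 2
B (P1): max(2, 7, 2) = 7
G (P2): min(5, 13, 3) = 3
H (P2): min(11, 6, 14) = 6
I (P2): min(14, 6, 13) = 6
F (P1): max(3, 6, 6) = 6
K (P2): min(2, 1, 5) = 1
J (P1): max(1, 4, 5) = 5
Root (P2): min(7, 6, 5) = 5
P2 picks the child with the lowest value: J (value 5).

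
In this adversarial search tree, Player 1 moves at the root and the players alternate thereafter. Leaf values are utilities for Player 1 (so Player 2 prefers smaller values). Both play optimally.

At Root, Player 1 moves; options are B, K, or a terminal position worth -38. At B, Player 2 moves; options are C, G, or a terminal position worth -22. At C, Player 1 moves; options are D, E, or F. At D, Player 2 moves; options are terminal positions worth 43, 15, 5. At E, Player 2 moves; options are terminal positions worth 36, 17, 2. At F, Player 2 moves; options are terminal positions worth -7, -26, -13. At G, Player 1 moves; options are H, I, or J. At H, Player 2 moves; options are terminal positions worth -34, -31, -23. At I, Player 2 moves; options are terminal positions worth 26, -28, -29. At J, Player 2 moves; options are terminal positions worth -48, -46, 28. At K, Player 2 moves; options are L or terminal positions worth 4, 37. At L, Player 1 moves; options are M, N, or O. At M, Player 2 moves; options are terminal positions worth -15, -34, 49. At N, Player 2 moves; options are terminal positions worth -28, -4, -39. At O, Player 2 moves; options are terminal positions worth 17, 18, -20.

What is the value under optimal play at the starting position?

-20

D (Player 2): min(43, 15, 5) = 5
E (Player 2): min(36, 17, 2) = 2
F (Player 2): min(-7, -26, -13) = -26
C (Player 1): max(5, 2, -26) = 5
H (Player 2): min(-34, -31, -23) = -34
I (Player 2): min(26, -28, -29) = -29
J (Player 2): min(-48, -46, 28) = -48
G (Player 1): max(-34, -29, -48) = -29
B (Player 2): min(5, -29, -22) = -29
M (Player 2): min(-15, -34, 49) = -34
N (Player 2): min(-28, -4, -39) = -39
O (Player 2): min(17, 18, -20) = -20
L (Player 1): max(-34, -39, -20) = -20
K (Player 2): min(-20, 4, 37) = -20
Root (Player 1): max(-29, -20, -38) = -20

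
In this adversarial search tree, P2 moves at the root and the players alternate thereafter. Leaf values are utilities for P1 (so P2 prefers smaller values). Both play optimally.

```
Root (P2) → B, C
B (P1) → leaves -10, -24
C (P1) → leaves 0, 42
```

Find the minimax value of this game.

B (P1): max(-10, -24) = -10
C (P1): max(0, 42) = 42
Root (P2): min(-10, 42) = -10

-10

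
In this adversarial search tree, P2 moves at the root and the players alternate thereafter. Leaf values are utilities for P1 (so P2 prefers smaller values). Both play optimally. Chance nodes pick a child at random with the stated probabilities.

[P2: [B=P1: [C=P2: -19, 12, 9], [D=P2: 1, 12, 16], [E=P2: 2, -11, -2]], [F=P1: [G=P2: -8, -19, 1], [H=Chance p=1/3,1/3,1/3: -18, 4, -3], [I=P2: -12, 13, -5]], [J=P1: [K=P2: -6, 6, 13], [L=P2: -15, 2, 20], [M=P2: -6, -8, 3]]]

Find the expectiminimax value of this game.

C (P2): min(-19, 12, 9) = -19
D (P2): min(1, 12, 16) = 1
E (P2): min(2, -11, -2) = -11
B (P1): max(-19, 1, -11) = 1
G (P2): min(-8, -19, 1) = -19
H (Chance): 1/3·-18 + 1/3·4 + 1/3·-3 = -5.67
I (P2): min(-12, 13, -5) = -12
F (P1): max(-19, -5.67, -12) = -5.67
K (P2): min(-6, 6, 13) = -6
L (P2): min(-15, 2, 20) = -15
M (P2): min(-6, -8, 3) = -8
J (P1): max(-6, -15, -8) = -6
Root (P2): min(1, -5.67, -6) = -6

-6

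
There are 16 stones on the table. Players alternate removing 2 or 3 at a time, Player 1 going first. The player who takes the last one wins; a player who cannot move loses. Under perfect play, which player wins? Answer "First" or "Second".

Second

i:   0  1  2  3  4  5  6  7  8  9 10 11 12 13 14 15 16
     L  L  W  W  W  L  L  W  W  W  L  L  W  W  W  L  L
Position 16 is L, so the second player wins.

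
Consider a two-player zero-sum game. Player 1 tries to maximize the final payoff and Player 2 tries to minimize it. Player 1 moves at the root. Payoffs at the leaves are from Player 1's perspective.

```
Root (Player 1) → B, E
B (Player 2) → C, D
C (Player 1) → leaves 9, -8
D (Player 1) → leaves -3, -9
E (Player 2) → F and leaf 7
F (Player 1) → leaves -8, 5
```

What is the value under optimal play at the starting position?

5

C (Player 1): max(9, -8) = 9
D (Player 1): max(-3, -9) = -3
B (Player 2): min(9, -3) = -3
F (Player 1): max(-8, 5) = 5
E (Player 2): min(5, 7) = 5
Root (Player 1): max(-3, 5) = 5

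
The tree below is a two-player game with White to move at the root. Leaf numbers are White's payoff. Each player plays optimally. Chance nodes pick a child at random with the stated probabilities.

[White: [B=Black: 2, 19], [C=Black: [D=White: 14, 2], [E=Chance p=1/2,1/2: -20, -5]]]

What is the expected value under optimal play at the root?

2

B (Black): min(2, 19) = 2
D (White): max(14, 2) = 14
E (Chance): 1/2·-20 + 1/2·-5 = -12.5
C (Black): min(14, -12.5) = -12.5
Root (White): max(2, -12.5) = 2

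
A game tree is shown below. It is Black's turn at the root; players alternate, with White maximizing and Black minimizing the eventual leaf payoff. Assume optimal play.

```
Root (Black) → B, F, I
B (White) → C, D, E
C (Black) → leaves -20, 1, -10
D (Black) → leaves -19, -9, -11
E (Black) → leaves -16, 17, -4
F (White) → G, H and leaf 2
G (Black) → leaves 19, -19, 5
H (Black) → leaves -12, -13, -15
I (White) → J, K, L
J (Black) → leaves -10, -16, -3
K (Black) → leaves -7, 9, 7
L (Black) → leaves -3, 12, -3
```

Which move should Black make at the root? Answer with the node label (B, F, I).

C (Black): min(-20, 1, -10) = -20
D (Black): min(-19, -9, -11) = -19
E (Black): min(-16, 17, -4) = -16
B (White): max(-20, -19, -16) = -16
G (Black): min(19, -19, 5) = -19
H (Black): min(-12, -13, -15) = -15
F (White): max(-19, -15, 2) = 2
J (Black): min(-10, -16, -3) = -16
K (Black): min(-7, 9, 7) = -7
L (Black): min(-3, 12, -3) = -3
I (White): max(-16, -7, -3) = -3
Root (Black): min(-16, 2, -3) = -16
Black picks the child with the lowest value: B (value -16).

B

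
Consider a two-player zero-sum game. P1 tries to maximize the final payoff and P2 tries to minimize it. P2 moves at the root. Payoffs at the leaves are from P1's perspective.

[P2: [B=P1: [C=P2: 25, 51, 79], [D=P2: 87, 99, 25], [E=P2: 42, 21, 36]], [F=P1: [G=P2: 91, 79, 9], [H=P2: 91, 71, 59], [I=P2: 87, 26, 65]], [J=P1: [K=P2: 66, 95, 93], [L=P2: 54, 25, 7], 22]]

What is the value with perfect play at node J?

66

K: min(66, 95, 93) = 66
L: min(54, 25, 7) = 7
J: max(66, 7, 22) = 66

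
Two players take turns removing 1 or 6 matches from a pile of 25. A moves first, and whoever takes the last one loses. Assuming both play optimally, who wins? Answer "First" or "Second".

First

Mark each pile size as W (mover wins) or L (mover loses):
i:   0  1  2  3  4  5  6  7  8  9 10 11 12 13 14 15 16 17 18 19 20 21 22 23 24 25
     W  L  W  L  W  L  W  W  L  W  L  W  L  W  W  L  W  L  W  L  W  W  L  W  L  W
Position 25 is W, so the first player wins.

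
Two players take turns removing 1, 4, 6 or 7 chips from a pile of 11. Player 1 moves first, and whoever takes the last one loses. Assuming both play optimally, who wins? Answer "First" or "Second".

Second

Mark each pile size as W (mover wins) or L (mover loses):
i:   0  1  2  3  4  5  6  7  8  9 10 11
     W  L  W  L  W  W  L  W  W  W  W  L
Position 11 is L, so the second player wins.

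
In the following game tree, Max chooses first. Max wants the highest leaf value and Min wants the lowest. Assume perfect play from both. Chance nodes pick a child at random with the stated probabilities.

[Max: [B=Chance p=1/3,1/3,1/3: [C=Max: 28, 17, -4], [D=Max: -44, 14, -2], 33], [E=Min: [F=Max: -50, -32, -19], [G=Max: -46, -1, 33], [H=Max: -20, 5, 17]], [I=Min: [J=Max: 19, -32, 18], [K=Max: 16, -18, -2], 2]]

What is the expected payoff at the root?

25

C (Max): max(28, 17, -4) = 28
D (Max): max(-44, 14, -2) = 14
B (Chance): 1/3·28 + 1/3·14 + 1/3·33 = 25
F (Max): max(-50, -32, -19) = -19
G (Max): max(-46, -1, 33) = 33
H (Max): max(-20, 5, 17) = 17
E (Min): min(-19, 33, 17) = -19
J (Max): max(19, -32, 18) = 19
K (Max): max(16, -18, -2) = 16
I (Min): min(19, 16, 2) = 2
Root (Max): max(25, -19, 2) = 25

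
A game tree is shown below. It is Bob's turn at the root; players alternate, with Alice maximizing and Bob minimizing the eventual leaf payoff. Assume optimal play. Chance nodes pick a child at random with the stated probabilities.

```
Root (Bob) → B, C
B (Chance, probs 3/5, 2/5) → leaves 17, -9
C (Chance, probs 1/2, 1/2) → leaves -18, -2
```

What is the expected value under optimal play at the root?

-10

B (Chance): 3/5·17 + 2/5·-9 = 6.6
C (Chance): 1/2·-18 + 1/2·-2 = -10
Root (Bob): min(6.6, -10) = -10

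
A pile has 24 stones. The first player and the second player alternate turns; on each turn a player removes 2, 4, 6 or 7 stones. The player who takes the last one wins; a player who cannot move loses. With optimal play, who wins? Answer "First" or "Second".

First

i:   0  1  2  3  4  5  6  7  8  9 10 11 12 13 14 15 16 17 18 19 20 21 22 23 24
     L  L  W  W  W  W  W  W  W  L  L  W  W  W  W  W  W  W  L  L  W  W  W  W  W
Position 24 is W, so the first player wins.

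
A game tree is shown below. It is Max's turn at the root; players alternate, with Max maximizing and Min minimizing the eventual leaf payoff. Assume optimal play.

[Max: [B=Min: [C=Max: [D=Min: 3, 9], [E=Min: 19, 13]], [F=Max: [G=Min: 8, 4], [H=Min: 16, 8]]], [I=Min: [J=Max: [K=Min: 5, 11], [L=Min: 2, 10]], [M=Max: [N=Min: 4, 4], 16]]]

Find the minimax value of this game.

8

D (Min): min(3, 9) = 3
E (Min): min(19, 13) = 13
C (Max): max(3, 13) = 13
G (Min): min(8, 4) = 4
H (Min): min(16, 8) = 8
F (Max): max(4, 8) = 8
B (Min): min(13, 8) = 8
K (Min): min(5, 11) = 5
L (Min): min(2, 10) = 2
J (Max): max(5, 2) = 5
N (Min): min(4, 4) = 4
M (Max): max(4, 16) = 16
I (Min): min(5, 16) = 5
Root (Max): max(8, 5) = 8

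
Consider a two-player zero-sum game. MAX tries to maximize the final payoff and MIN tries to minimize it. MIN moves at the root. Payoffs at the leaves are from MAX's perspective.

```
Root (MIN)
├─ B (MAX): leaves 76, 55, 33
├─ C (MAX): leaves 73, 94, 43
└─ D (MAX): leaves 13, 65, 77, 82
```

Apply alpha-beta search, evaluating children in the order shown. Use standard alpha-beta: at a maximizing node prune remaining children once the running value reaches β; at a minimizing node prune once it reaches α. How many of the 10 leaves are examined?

B [α=-∞,β=+∞]: v=76
C [α=-∞,β=76]: v=94 after child 2 ≥ β → β-cutoff, skip 1
D [α=-∞,β=76]: v=77 after child 3 ≥ β → β-cutoff, skip 1
Root [α=-∞,β=+∞]: v=76
Leaves evaluated: 8 of 10.

8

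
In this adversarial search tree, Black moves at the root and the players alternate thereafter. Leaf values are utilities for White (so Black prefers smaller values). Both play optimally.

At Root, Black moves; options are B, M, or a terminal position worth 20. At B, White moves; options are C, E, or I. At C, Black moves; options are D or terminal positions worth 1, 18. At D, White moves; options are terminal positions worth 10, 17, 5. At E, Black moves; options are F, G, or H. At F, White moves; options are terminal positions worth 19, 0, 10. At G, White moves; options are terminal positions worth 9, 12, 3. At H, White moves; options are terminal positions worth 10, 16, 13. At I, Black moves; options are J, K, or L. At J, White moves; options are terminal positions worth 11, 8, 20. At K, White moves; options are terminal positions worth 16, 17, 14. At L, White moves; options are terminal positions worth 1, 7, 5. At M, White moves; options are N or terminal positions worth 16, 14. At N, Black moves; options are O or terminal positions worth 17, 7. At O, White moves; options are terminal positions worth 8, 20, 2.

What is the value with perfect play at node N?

O: max(8, 20, 2) = 20
N: min(20, 17, 7) = 7

7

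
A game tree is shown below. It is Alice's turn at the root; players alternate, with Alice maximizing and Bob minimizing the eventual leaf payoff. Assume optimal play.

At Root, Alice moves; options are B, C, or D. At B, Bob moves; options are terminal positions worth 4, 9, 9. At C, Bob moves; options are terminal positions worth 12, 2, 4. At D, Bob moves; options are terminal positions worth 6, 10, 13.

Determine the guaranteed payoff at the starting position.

6

B (Bob): min(4, 9, 9) = 4
C (Bob): min(12, 2, 4) = 2
D (Bob): min(6, 10, 13) = 6
Root (Alice): max(4, 2, 6) = 6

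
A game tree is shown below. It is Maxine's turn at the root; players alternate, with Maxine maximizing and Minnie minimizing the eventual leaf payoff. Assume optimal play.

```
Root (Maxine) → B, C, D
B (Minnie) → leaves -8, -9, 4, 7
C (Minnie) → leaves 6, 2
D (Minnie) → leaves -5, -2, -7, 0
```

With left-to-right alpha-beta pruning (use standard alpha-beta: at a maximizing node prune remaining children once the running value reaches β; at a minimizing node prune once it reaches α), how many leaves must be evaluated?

B [α=-∞,β=+∞]: v=-9
C [α=-9,β=+∞]: v=2
D [α=2,β=+∞]: v=-5 after child 1 ≤ α → α-cutoff, skip 3
Root [α=-∞,β=+∞]: v=2
Leaves evaluated: 7 of 10.

7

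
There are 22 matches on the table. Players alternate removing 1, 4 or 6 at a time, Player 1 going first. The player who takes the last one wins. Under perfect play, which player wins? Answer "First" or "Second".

Compute winning (W) and losing (L) positions by backward induction:
i:   0  1  2  3  4  5  6  7  8  9 10 11 12 13 14 15 16 17 18 19 20 21 22
     L  W  L  W  W  L  W  L  W  W  L  W  L  W  W  L  W  L  W  W  L  W  L
Position 22 is L, so the second player wins.

Second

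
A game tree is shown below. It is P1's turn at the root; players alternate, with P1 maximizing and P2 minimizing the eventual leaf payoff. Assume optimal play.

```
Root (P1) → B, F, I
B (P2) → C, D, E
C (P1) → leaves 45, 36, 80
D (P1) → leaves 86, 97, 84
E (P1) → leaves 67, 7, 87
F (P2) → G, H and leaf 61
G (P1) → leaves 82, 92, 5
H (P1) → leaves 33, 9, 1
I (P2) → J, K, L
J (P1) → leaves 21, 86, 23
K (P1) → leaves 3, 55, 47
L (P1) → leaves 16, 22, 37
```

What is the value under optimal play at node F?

33

G: max(82, 92, 5) = 92
H: max(33, 9, 1) = 33
F: min(92, 33, 61) = 33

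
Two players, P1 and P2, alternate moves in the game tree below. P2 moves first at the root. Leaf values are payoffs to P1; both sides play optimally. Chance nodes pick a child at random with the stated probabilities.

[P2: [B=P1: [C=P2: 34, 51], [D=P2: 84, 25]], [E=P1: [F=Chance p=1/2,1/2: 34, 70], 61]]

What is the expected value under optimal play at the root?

34

C (P2): min(34, 51) = 34
D (P2): min(84, 25) = 25
B (P1): max(34, 25) = 34
F (Chance): 1/2·34 + 1/2·70 = 52
E (P1): max(52, 61) = 61
Root (P2): min(34, 61) = 34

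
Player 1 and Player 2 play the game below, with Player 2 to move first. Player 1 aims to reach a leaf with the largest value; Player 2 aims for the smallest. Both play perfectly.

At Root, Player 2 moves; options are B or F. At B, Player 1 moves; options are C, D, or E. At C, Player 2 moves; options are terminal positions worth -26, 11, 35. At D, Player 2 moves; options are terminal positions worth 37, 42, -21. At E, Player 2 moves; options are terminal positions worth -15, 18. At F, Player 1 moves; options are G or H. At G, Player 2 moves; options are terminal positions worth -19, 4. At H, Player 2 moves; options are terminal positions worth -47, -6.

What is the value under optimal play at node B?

-15

C: min(-26, 11, 35) = -26
D: min(37, 42, -21) = -21
E: min(-15, 18) = -15
B: max(-26, -21, -15) = -15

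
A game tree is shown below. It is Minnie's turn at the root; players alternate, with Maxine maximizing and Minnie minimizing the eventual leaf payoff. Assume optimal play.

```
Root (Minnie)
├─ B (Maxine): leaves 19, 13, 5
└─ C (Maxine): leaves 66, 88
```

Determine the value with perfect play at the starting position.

19

B (Maxine): max(19, 13, 5) = 19
C (Maxine): max(66, 88) = 88
Root (Minnie): min(19, 88) = 19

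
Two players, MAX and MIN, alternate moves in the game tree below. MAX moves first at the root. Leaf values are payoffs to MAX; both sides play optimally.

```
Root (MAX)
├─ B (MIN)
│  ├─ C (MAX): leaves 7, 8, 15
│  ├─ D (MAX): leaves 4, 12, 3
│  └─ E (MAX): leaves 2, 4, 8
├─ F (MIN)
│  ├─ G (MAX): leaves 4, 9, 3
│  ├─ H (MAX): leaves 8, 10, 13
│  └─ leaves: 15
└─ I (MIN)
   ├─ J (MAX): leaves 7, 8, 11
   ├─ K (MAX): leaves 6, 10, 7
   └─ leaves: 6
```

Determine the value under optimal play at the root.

C (MAX): max(7, 8, 15) = 15
D (MAX): max(4, 12, 3) = 12
E (MAX): max(2, 4, 8) = 8
B (MIN): min(15, 12, 8) = 8
G (MAX): max(4, 9, 3) = 9
H (MAX): max(8, 10, 13) = 13
F (MIN): min(9, 13, 15) = 9
J (MAX): max(7, 8, 11) = 11
K (MAX): max(6, 10, 7) = 10
I (MIN): min(11, 10, 6) = 6
Root (MAX): max(8, 9, 6) = 9

9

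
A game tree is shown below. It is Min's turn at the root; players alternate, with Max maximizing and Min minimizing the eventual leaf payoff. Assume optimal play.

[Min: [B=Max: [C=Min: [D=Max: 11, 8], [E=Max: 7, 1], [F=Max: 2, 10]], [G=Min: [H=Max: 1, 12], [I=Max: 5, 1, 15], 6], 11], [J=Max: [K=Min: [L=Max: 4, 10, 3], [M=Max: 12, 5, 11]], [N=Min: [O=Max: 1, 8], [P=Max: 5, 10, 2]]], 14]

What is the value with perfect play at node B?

D: max(11, 8) = 11
E: max(7, 1) = 7
F: max(2, 10) = 10
C: min(11, 7, 10) = 7
H: max(1, 12) = 12
I: max(5, 1, 15) = 15
G: min(12, 15, 6) = 6
B: max(7, 6, 11) = 11

11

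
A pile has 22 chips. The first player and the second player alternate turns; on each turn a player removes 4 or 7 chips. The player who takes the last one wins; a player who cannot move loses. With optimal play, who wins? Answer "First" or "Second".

W/L table (W = player to move can force a win):
i:   0  1  2  3  4  5  6  7  8  9 10 11 12 13 14 15 16 17 18 19 20 21 22
     L  L  L  L  W  W  W  W  W  W  W  L  L  L  L  W  W  W  W  W  W  W  L
Position 22 is L, so the second player wins.

Second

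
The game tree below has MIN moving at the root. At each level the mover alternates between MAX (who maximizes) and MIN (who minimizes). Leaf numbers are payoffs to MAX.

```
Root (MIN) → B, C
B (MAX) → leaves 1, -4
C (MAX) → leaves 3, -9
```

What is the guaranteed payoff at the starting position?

B (MAX): max(1, -4) = 1
C (MAX): max(3, -9) = 3
Root (MIN): min(1, 3) = 1

1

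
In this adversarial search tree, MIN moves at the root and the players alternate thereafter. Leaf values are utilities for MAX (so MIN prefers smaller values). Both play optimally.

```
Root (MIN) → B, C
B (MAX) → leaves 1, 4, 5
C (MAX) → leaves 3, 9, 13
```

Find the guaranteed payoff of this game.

B (MAX): max(1, 4, 5) = 5
C (MAX): max(3, 9, 13) = 13
Root (MIN): min(5, 13) = 5

5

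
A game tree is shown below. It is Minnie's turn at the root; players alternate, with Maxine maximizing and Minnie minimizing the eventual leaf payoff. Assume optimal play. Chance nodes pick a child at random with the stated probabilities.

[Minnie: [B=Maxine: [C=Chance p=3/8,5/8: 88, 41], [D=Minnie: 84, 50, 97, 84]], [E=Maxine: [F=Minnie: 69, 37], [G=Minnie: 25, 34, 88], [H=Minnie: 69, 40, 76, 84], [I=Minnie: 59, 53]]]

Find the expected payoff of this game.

53

C (Chance): 3/8·88 + 5/8·41 = 58.62
D (Minnie): min(84, 50, 97, 84) = 50
B (Maxine): max(58.62, 50) = 58.62
F (Minnie): min(69, 37) = 37
G (Minnie): min(25, 34, 88) = 25
H (Minnie): min(69, 40, 76, 84) = 40
I (Minnie): min(59, 53) = 53
E (Maxine): max(37, 25, 40, 53) = 53
Root (Minnie): min(58.62, 53) = 53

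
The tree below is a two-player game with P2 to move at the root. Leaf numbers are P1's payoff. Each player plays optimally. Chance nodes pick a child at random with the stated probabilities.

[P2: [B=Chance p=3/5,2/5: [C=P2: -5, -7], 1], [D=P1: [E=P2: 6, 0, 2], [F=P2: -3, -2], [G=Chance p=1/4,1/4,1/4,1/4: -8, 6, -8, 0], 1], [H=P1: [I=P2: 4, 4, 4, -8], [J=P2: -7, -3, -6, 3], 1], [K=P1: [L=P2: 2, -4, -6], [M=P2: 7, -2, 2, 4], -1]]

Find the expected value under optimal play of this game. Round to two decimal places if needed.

-3.8

C (P2): min(-5, -7) = -7
B (Chance): 3/5·-7 + 2/5·1 = -3.8
E (P2): min(6, 0, 2) = 0
F (P2): min(-3, -2) = -3
G (Chance): 1/4·-8 + 1/4·6 + 1/4·-8 + 1/4·0 = -2.5
D (P1): max(0, -3, -2.5, 1) = 1
I (P2): min(4, 4, 4, -8) = -8
J (P2): min(-7, -3, -6, 3) = -7
H (P1): max(-8, -7, 1) = 1
L (P2): min(2, -4, -6) = -6
M (P2): min(7, -2, 2, 4) = -2
K (P1): max(-6, -2, -1) = -1
Root (P2): min(-3.8, 1, 1, -1) = -3.8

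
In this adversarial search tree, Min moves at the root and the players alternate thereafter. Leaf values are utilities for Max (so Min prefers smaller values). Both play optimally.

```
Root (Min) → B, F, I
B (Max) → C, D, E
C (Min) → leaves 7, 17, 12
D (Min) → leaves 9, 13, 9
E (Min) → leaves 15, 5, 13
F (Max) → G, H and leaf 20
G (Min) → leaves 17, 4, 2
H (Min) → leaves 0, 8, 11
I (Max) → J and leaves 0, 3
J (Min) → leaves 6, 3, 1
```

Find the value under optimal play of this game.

3

C (Min): min(7, 17, 12) = 7
D (Min): min(9, 13, 9) = 9
E (Min): min(15, 5, 13) = 5
B (Max): max(7, 9, 5) = 9
G (Min): min(17, 4, 2) = 2
H (Min): min(0, 8, 11) = 0
F (Max): max(2, 0, 20) = 20
J (Min): min(6, 3, 1) = 1
I (Max): max(1, 0, 3) = 3
Root (Min): min(9, 20, 3) = 3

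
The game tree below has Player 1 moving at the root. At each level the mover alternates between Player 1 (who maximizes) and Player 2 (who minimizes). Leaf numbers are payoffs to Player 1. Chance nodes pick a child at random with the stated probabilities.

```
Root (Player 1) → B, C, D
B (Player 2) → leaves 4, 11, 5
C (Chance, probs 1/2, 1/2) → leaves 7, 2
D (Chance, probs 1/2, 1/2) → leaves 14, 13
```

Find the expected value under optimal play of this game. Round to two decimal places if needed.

B (Player 2): min(4, 11, 5) = 4
C (Chance): 1/2·7 + 1/2·2 = 4.5
D (Chance): 1/2·14 + 1/2·13 = 13.5
Root (Player 1): max(4, 4.5, 13.5) = 13.5

13.5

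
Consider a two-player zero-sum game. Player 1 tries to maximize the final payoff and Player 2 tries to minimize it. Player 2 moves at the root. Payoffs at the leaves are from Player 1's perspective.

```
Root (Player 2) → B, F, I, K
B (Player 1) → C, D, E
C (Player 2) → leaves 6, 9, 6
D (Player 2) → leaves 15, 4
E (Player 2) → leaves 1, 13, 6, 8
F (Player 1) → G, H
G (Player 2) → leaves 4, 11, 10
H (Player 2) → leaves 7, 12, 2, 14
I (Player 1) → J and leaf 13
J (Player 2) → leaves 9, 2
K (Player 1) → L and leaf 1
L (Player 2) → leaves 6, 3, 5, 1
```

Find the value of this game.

C (Player 2): min(6, 9, 6) = 6
D (Player 2): min(15, 4) = 4
E (Player 2): min(1, 13, 6, 8) = 1
B (Player 1): max(6, 4, 1) = 6
G (Player 2): min(4, 11, 10) = 4
H (Player 2): min(7, 12, 2, 14) = 2
F (Player 1): max(4, 2) = 4
J (Player 2): min(9, 2) = 2
I (Player 1): max(2, 13) = 13
L (Player 2): min(6, 3, 5, 1) = 1
K (Player 1): max(1, 1) = 1
Root (Player 2): min(6, 4, 13, 1) = 1

1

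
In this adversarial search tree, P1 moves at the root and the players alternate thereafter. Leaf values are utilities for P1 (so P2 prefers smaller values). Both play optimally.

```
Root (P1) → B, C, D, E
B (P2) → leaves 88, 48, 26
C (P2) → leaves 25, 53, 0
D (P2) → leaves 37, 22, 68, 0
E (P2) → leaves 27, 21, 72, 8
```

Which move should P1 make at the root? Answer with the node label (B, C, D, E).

B

B (P2): min(88, 48, 26) = 26
C (P2): min(25, 53, 0) = 0
D (P2): min(37, 22, 68, 0) = 0
E (P2): min(27, 21, 72, 8) = 8
Root (P1): max(26, 0, 0, 8) = 26
P1 picks the child with the highest value: B (value 26).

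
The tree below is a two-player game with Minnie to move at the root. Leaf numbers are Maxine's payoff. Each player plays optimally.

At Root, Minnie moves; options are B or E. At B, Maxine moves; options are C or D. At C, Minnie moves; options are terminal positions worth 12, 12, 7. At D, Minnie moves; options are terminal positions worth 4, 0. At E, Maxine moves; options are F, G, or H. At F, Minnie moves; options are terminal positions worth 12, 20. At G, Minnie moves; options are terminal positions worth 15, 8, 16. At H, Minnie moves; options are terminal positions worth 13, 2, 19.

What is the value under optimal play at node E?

F: min(12, 20) = 12
G: min(15, 8, 16) = 8
H: min(13, 2, 19) = 2
E: max(12, 8, 2) = 12

12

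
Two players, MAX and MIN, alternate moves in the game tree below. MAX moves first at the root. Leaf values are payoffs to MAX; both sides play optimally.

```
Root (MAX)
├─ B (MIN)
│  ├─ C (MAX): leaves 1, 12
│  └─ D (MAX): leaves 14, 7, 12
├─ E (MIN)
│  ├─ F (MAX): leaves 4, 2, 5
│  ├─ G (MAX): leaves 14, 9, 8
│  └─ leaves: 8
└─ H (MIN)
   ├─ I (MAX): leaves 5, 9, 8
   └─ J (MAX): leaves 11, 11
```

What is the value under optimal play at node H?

9

I: max(5, 9, 8) = 9
J: max(11, 11) = 11
H: min(9, 11) = 9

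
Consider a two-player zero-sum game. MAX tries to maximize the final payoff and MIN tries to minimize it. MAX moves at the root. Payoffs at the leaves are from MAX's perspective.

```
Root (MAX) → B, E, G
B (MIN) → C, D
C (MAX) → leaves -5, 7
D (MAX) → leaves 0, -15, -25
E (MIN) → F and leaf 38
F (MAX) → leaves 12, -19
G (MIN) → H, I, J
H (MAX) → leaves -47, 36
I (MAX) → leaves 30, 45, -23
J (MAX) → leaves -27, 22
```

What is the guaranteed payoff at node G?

H: max(-47, 36) = 36
I: max(30, 45, -23) = 45
J: max(-27, 22) = 22
G: min(36, 45, 22) = 22

22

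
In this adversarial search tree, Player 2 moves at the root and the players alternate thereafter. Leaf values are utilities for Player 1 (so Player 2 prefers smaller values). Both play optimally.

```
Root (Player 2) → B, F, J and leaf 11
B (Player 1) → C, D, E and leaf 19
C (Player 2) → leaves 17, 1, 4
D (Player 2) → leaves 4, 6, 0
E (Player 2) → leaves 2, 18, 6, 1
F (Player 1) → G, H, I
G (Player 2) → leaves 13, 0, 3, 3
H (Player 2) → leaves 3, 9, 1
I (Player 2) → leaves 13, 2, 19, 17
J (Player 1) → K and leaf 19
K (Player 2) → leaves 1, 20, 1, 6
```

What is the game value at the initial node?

2

C (Player 2): min(17, 1, 4) = 1
D (Player 2): min(4, 6, 0) = 0
E (Player 2): min(2, 18, 6, 1) = 1
B (Player 1): max(1, 0, 1, 19) = 19
G (Player 2): min(13, 0, 3, 3) = 0
H (Player 2): min(3, 9, 1) = 1
I (Player 2): min(13, 2, 19, 17) = 2
F (Player 1): max(0, 1, 2) = 2
K (Player 2): min(1, 20, 1, 6) = 1
J (Player 1): max(1, 19) = 19
Root (Player 2): min(19, 2, 19, 11) = 2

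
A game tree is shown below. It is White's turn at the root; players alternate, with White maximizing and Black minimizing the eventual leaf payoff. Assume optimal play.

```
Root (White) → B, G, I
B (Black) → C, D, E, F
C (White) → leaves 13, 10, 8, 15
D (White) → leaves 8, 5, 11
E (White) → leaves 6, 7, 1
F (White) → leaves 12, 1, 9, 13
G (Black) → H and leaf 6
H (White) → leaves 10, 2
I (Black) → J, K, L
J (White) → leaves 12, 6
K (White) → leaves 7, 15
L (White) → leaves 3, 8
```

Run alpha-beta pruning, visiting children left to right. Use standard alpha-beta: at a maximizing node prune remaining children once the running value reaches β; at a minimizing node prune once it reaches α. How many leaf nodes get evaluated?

C [α=-∞,β=+∞]: v=15
D [α=-∞,β=15]: v=11
E [α=-∞,β=11]: v=7
F [α=-∞,β=7]: v=12 after child 1 ≥ β → β-cutoff, skip 3
B [α=-∞,β=+∞]: v=7
H [α=7,β=+∞]: v=10
G [α=7,β=+∞]: v=6
J [α=7,β=+∞]: v=12
K [α=7,β=12]: v=15
L [α=7,β=12]: v=8
I [α=7,β=+∞]: v=8
Root [α=-∞,β=+∞]: v=8
Leaves evaluated: 20 of 23.

20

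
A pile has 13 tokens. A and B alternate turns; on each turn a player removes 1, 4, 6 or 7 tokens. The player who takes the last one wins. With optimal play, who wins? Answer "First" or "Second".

Mark each pile size as W (mover wins) or L (mover loses):
i:   0  1  2  3  4  5  6  7  8  9 10 11 12 13
     L  W  L  W  W  L  W  W  W  W  L  W  W  L
Position 13 is L, so the second player wins.

Second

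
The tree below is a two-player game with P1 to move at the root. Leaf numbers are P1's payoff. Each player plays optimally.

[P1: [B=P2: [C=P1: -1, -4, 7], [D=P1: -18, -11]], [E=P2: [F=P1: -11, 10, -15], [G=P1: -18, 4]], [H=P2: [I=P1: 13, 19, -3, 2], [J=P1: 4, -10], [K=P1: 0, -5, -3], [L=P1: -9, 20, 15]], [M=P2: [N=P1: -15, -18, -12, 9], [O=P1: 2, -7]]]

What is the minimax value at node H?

I: max(13, 19, -3, 2) = 19
J: max(4, -10) = 4
K: max(0, -5, -3) = 0
L: max(-9, 20, 15) = 20
H: min(19, 4, 0, 20) = 0

0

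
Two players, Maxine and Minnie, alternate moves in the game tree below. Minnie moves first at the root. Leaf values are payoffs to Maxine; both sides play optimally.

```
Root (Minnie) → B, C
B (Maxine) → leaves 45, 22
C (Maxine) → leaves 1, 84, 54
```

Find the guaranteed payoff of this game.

B (Maxine): max(45, 22) = 45
C (Maxine): max(1, 84, 54) = 84
Root (Minnie): min(45, 84) = 45

45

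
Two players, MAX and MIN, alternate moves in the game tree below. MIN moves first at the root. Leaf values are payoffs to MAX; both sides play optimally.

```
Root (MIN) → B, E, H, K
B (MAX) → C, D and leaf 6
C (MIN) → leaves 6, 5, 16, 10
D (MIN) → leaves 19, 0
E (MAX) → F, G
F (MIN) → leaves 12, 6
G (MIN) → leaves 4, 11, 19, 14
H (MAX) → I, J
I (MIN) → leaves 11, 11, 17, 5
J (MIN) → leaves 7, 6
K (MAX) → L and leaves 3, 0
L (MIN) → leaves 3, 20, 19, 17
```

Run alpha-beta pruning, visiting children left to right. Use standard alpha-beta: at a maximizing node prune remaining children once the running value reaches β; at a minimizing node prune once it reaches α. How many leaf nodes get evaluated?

C [α=-∞,β=+∞]: v=5
D [α=5,β=+∞]: v=0
B [α=-∞,β=+∞]: v=6
F [α=-∞,β=6]: v=6
E [α=-∞,β=6]: v=6 after child 1 ≥ β → β-cutoff, skip 1
I [α=-∞,β=6]: v=5
J [α=5,β=6]: v=6
H [α=-∞,β=6]: v=6
L [α=-∞,β=6]: v=3
K [α=-∞,β=6]: v=3
Root [α=-∞,β=+∞]: v=3
Leaves evaluated: 21 of 25.

21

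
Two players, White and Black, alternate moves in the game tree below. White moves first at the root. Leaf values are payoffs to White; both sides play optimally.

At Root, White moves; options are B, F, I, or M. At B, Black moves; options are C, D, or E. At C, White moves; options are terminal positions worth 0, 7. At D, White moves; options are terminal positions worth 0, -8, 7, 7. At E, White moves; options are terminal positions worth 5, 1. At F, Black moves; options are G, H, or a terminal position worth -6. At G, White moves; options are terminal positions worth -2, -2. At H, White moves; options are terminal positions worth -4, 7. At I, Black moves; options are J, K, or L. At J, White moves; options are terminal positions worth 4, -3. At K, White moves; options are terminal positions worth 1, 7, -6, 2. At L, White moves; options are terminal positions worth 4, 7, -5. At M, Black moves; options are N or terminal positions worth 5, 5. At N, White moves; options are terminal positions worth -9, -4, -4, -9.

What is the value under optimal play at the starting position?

C (White): max(0, 7) = 7
D (White): max(0, -8, 7, 7) = 7
E (White): max(5, 1) = 5
B (Black): min(7, 7, 5) = 5
G (White): max(-2, -2) = -2
H (White): max(-4, 7) = 7
F (Black): min(-2, 7, -6) = -6
J (White): max(4, -3) = 4
K (White): max(1, 7, -6, 2) = 7
L (White): max(4, 7, -5) = 7
I (Black): min(4, 7, 7) = 4
N (White): max(-9, -4, -4, -9) = -4
M (Black): min(-4, 5, 5) = -4
Root (White): max(5, -6, 4, -4) = 5

5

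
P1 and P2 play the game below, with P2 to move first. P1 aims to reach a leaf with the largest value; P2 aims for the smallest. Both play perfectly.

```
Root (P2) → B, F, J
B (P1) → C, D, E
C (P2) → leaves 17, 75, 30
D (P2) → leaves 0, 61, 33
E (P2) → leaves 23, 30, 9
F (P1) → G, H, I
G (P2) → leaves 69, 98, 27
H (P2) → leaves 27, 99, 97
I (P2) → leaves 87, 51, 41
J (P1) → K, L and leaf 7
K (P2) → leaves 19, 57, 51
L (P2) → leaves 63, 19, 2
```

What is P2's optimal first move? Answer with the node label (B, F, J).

C (P2): min(17, 75, 30) = 17
D (P2): min(0, 61, 33) = 0
E (P2): min(23, 30, 9) = 9
B (P1): max(17, 0, 9) = 17
G (P2): min(69, 98, 27) = 27
H (P2): min(27, 99, 97) = 27
I (P2): min(87, 51, 41) = 41
F (P1): max(27, 27, 41) = 41
K (P2): min(19, 57, 51) = 19
L (P2): min(63, 19, 2) = 2
J (P1): max(19, 2, 7) = 19
Root (P2): min(17, 41, 19) = 17
P2 picks the child with the lowest value: B (value 17).

B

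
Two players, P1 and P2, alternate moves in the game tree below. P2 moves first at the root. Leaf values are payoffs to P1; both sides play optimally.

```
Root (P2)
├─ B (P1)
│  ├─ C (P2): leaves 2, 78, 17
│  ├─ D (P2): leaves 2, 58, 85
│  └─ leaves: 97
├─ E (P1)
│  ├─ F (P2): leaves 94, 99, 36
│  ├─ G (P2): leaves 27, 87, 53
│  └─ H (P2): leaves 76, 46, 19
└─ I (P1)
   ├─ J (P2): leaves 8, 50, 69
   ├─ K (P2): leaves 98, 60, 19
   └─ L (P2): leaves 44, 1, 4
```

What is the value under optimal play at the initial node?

19

C (P2): min(2, 78, 17) = 2
D (P2): min(2, 58, 85) = 2
B (P1): max(2, 2, 97) = 97
F (P2): min(94, 99, 36) = 36
G (P2): min(27, 87, 53) = 27
H (P2): min(76, 46, 19) = 19
E (P1): max(36, 27, 19) = 36
J (P2): min(8, 50, 69) = 8
K (P2): min(98, 60, 19) = 19
L (P2): min(44, 1, 4) = 1
I (P1): max(8, 19, 1) = 19
Root (P2): min(97, 36, 19) = 19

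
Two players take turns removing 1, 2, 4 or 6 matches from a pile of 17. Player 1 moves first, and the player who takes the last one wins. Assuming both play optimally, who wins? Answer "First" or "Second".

Compute winning (W) and losing (L) positions by backward induction:
i:   0  1  2  3  4  5  6  7  8  9 10 11 12 13 14 15 16 17
     L  W  W  L  W  W  W  W  L  W  W  L  W  W  W  W  L  W
Position 17 is W, so the first player wins.

First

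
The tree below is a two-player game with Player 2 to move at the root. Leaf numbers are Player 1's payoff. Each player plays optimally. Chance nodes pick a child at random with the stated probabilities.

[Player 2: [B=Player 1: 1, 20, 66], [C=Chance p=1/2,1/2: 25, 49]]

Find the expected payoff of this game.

37

B (Player 1): max(1, 20, 66) = 66
C (Chance): 1/2·25 + 1/2·49 = 37
Root (Player 2): min(66, 37) = 37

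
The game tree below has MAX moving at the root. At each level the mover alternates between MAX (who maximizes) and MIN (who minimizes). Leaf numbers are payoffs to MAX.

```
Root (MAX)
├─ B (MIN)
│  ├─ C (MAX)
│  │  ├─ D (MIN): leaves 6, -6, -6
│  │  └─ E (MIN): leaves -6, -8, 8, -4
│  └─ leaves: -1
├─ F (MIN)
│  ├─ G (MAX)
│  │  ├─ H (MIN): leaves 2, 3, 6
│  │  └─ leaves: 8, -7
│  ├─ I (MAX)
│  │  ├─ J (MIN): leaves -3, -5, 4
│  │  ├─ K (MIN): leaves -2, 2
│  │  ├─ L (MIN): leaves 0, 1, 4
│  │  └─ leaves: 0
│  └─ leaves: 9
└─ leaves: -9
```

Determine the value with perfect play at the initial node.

D (MIN): min(6, -6, -6) = -6
E (MIN): min(-6, -8, 8, -4) = -8
C (MAX): max(-6, -8) = -6
B (MIN): min(-6, -1) = -6
H (MIN): min(2, 3, 6) = 2
G (MAX): max(2, 8, -7) = 8
J (MIN): min(-3, -5, 4) = -5
K (MIN): min(-2, 2) = -2
L (MIN): min(0, 1, 4) = 0
I (MAX): max(-5, -2, 0, 0) = 0
F (MIN): min(8, 0, 9) = 0
Root (MAX): max(-6, 0, -9) = 0

0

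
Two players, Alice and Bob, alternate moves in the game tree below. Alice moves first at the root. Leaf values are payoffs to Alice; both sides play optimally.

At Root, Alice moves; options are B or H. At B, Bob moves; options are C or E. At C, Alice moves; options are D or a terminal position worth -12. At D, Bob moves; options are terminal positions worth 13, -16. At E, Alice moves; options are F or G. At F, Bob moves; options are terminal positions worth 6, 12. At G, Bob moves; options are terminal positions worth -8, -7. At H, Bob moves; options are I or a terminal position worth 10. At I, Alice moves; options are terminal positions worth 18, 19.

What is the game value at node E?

6

F: min(6, 12) = 6
G: min(-8, -7) = -8
E: max(6, -8) = 6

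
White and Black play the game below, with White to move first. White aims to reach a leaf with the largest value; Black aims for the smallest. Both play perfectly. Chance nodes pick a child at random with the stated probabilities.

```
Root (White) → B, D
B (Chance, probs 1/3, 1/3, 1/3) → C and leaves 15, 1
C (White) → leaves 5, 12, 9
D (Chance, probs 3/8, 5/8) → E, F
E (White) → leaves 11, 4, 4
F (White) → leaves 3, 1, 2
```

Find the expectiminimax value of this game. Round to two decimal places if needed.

C (White): max(5, 12, 9) = 12
B (Chance): 1/3·12 + 1/3·15 + 1/3·1 = 9.33
E (White): max(11, 4, 4) = 11
F (White): max(3, 1, 2) = 3
D (Chance): 3/8·11 + 5/8·3 = 6
Root (White): max(9.33, 6) = 9.33

9.33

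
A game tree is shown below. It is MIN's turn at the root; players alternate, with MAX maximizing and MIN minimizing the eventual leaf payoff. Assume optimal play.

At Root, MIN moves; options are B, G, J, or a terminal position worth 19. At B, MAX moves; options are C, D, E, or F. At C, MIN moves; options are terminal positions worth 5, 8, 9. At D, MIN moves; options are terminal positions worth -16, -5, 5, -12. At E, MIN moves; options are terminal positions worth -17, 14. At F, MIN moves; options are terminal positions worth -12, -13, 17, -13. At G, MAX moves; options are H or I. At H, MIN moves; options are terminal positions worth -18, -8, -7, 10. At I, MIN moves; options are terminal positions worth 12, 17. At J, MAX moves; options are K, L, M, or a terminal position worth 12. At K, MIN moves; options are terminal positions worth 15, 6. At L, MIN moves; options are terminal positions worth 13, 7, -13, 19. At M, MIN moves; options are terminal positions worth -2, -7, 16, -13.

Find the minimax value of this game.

C (MIN): min(5, 8, 9) = 5
D (MIN): min(-16, -5, 5, -12) = -16
E (MIN): min(-17, 14) = -17
F (MIN): min(-12, -13, 17, -13) = -13
B (MAX): max(5, -16, -17, -13) = 5
H (MIN): min(-18, -8, -7, 10) = -18
I (MIN): min(12, 17) = 12
G (MAX): max(-18, 12) = 12
K (MIN): min(15, 6) = 6
L (MIN): min(13, 7, -13, 19) = -13
M (MIN): min(-2, -7, 16, -13) = -13
J (MAX): max(6, -13, -13, 12) = 12
Root (MIN): min(5, 12, 12, 19) = 5

5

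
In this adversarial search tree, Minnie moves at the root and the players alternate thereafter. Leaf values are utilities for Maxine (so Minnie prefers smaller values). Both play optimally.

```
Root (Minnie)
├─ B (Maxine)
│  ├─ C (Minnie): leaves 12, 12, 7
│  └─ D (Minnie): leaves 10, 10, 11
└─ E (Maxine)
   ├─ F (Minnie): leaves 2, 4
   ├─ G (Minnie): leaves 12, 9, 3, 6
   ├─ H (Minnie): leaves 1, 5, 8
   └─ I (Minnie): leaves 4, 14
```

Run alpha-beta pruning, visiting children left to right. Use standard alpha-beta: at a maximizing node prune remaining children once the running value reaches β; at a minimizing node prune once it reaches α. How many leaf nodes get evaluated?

C [α=-∞,β=+∞]: v=7
D [α=7,β=+∞]: v=10
B [α=-∞,β=+∞]: v=10
F [α=-∞,β=10]: v=2
G [α=2,β=10]: v=3
H [α=3,β=10]: v=1 after child 1 ≤ α → α-cutoff, skip 2
I [α=3,β=10]: v=4
E [α=-∞,β=10]: v=4
Root [α=-∞,β=+∞]: v=4
Leaves evaluated: 15 of 17.

15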